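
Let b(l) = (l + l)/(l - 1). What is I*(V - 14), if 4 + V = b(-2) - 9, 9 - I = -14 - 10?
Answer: -847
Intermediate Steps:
I = 33 (I = 9 - (-14 - 10) = 9 - 1*(-24) = 9 + 24 = 33)
b(l) = 2*l/(-1 + l) (b(l) = (2*l)/(-1 + l) = 2*l/(-1 + l))
V = -35/3 (V = -4 + (2*(-2)/(-1 - 2) - 9) = -4 + (2*(-2)/(-3) - 9) = -4 + (2*(-2)*(-⅓) - 9) = -4 + (4/3 - 9) = -4 - 23/3 = -35/3 ≈ -11.667)
I*(V - 14) = 33*(-35/3 - 14) = 33*(-77/3) = -847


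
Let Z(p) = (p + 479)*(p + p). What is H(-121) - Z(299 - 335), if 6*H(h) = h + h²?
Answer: 34316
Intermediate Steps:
Z(p) = 2*p*(479 + p) (Z(p) = (479 + p)*(2*p) = 2*p*(479 + p))
H(h) = h/6 + h²/6 (H(h) = (h + h²)/6 = h/6 + h²/6)
H(-121) - Z(299 - 335) = (⅙)*(-121)*(1 - 121) - 2*(299 - 335)*(479 + (299 - 335)) = (⅙)*(-121)*(-120) - 2*(-36)*(479 - 36) = 2420 - 2*(-36)*443 = 2420 - 1*(-31896) = 2420 + 31896 = 34316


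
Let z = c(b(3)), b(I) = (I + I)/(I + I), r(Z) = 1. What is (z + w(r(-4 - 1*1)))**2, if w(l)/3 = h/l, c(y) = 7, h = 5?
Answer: 484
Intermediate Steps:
b(I) = 1 (b(I) = (2*I)/((2*I)) = (2*I)*(1/(2*I)) = 1)
z = 7
w(l) = 15/l (w(l) = 3*(5/l) = 15/l)
(z + w(r(-4 - 1*1)))**2 = (7 + 15/1)**2 = (7 + 15*1)**2 = (7 + 15)**2 = 22**2 = 484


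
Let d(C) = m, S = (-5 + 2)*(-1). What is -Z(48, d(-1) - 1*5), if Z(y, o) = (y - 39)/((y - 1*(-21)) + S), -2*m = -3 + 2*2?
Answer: -⅛ ≈ -0.12500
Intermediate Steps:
S = 3 (S = -3*(-1) = 3)
m = -½ (m = -(-3 + 2*2)/2 = -(-3 + 4)/2 = -½*1 = -½ ≈ -0.50000)
d(C) = -½
Z(y, o) = (-39 + y)/(24 + y) (Z(y, o) = (y - 39)/((y - 1*(-21)) + 3) = (-39 + y)/((y + 21) + 3) = (-39 + y)/((21 + y) + 3) = (-39 + y)/(24 + y))
-Z(48, d(-1) - 1*5) = -(-39 + 48)/(24 + 48) = -9/72 = -1*⅛ = -⅛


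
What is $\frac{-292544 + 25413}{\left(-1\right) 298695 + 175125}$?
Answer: $\frac{267131}{123570} \approx 2.1618$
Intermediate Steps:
$\frac{-292544 + 25413}{\left(-1\right) 298695 + 175125} = - \frac{267131}{-298695 + 175125} = - \frac{267131}{-123570} = \left(-267131\right) \left(- \frac{1}{123570}\right) = \frac{267131}{123570}$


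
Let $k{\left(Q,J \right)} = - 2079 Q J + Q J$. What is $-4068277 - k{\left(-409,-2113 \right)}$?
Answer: $1791774649$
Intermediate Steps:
$k{\left(Q,J \right)} = - 2078 J Q$ ($k{\left(Q,J \right)} = - 2079 J Q + J Q = - 2078 J Q$)
$-4068277 - k{\left(-409,-2113 \right)} = -4068277 - \left(-2078\right) \left(-2113\right) \left(-409\right) = -4068277 - -1795842926 = -4068277 + 1795842926 = 1791774649$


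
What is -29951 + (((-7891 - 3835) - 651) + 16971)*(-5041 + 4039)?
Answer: -4633139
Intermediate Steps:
-29951 + (((-7891 - 3835) - 651) + 16971)*(-5041 + 4039) = -29951 + ((-11726 - 651) + 16971)*(-1002) = -29951 + (-12377 + 16971)*(-1002) = -29951 + 4594*(-1002) = -29951 - 4603188 = -4633139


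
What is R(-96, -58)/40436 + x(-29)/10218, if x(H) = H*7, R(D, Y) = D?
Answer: -2297359/103293762 ≈ -0.022241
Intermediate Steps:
x(H) = 7*H
R(-96, -58)/40436 + x(-29)/10218 = -96/40436 + (7*(-29))/10218 = -96*1/40436 - 203*1/10218 = -24/10109 - 203/10218 = -2297359/103293762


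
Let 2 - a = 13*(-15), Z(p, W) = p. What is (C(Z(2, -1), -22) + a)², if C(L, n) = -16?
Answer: 32761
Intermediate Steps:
a = 197 (a = 2 - 13*(-15) = 2 - 1*(-195) = 2 + 195 = 197)
(C(Z(2, -1), -22) + a)² = (-16 + 197)² = 181² = 32761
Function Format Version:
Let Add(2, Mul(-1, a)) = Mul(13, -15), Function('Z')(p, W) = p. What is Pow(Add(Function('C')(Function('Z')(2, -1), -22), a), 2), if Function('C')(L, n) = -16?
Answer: 32761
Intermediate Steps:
a = 197 (a = Add(2, Mul(-1, Mul(13, -15))) = Add(2, Mul(-1, -195)) = Add(2, 195) = 197)
Pow(Add(Function('C')(Function('Z')(2, -1), -22), a), 2) = Pow(Add(-16, 197), 2) = Pow(181, 2) = 32761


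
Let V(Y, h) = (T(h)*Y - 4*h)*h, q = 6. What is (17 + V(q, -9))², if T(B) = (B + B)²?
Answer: 316946809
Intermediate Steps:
T(B) = 4*B² (T(B) = (2*B)² = 4*B²)
V(Y, h) = h*(-4*h + 4*Y*h²) (V(Y, h) = ((4*h²)*Y - 4*h)*h = (4*Y*h² - 4*h)*h = (-4*h + 4*Y*h²)*h = h*(-4*h + 4*Y*h²))
(17 + V(q, -9))² = (17 + 4*(-9)²*(-1 + 6*(-9)))² = (17 + 4*81*(-1 - 54))² = (17 + 4*81*(-55))² = (17 - 17820)² = (-17803)² = 316946809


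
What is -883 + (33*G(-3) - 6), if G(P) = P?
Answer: -988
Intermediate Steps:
-883 + (33*G(-3) - 6) = -883 + (33*(-3) - 6) = -883 + (-99 - 6) = -883 - 105 = -988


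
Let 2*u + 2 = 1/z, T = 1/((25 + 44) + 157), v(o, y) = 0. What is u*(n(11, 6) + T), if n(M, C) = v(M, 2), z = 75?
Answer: -149/33900 ≈ -0.0043953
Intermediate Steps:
T = 1/226 (T = 1/(69 + 157) = 1/226 ≈ 0.0044248)
n(M, C) = 0
u = -149/150 (u = -1 + (½)/75 = -1 + (½)*(1/75) = -1 + 1/150 = -149/150 ≈ -0.99333)
u*(n(11, 6) + T) = -149*(0 + 1/226)/150 = -149/150*1/226 = -149/33900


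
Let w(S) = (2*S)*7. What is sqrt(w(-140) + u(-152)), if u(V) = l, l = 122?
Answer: I*sqrt(1838) ≈ 42.872*I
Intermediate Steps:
w(S) = 14*S
u(V) = 122
sqrt(w(-140) + u(-152)) = sqrt(14*(-140) + 122) = sqrt(-1960 + 122) = sqrt(-1838) = I*sqrt(1838)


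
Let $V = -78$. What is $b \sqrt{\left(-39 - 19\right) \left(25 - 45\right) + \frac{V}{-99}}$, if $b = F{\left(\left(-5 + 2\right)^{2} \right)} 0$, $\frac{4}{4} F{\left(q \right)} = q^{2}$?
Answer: $0$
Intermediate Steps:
$F{\left(q \right)} = q^{2}$
$b = 0$ ($b = \left(\left(-5 + 2\right)^{2}\right)^{2} \cdot 0 = \left(\left(-3\right)^{2}\right)^{2} \cdot 0 = 9^{2} \cdot 0 = 81 \cdot 0 = 0$)
$b \sqrt{\left(-39 - 19\right) \left(25 - 45\right) + \frac{V}{-99}} = 0 \sqrt{\left(-39 - 19\right) \left(25 - 45\right) - \frac{78}{-99}} = 0 \sqrt{\left(-58\right) \left(-20\right) - - \frac{26}{33}} = 0 \sqrt{1160 + \frac{26}{33}} = 0 \sqrt{\frac{38306}{33}} = 0 \frac{\sqrt{1264098}}{33} = 0$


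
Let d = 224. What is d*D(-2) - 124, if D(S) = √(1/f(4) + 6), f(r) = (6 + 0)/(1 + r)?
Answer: -124 + 112*√246/3 ≈ 461.55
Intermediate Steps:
f(r) = 6/(1 + r)
D(S) = √246/6 (D(S) = √(1/(6/(1 + 4)) + 6) = √(1/(6/5) + 6) = √(⅚ + 6) = √(41/6) = √246/6)
d*D(-2) - 124 = 224*(√246/6) - 124 = 112*√246/3 - 124 = -124 + 112*√246/3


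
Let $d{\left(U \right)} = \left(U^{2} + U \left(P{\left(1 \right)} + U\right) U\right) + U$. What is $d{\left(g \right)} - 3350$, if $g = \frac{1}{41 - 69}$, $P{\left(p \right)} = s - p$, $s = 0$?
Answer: $- \frac{73539985}{21952} \approx -3350.0$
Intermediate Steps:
$P{\left(p \right)} = - p$ ($P{\left(p \right)} = 0 - p = - p$)
$g = - \frac{1}{28}$ ($g = \frac{1}{-28} = - \frac{1}{28} \approx -0.035714$)
$d{\left(U \right)} = U + U^{2} + U^{2} \left(-1 + U\right)$ ($d{\left(U \right)} = \left(U^{2} + U \left(\left(-1\right) 1 + U\right) U\right) + U = \left(U^{2} + U \left(-1 + U\right) U\right) + U = \left(U^{2} + U^{2} \left(-1 + U\right)\right) + U = U + U^{2} + U^{2} \left(-1 + U\right)$)
$d{\left(g \right)} - 3350 = \left(- \frac{1}{28} + \left(- \frac{1}{28}\right)^{3}\right) - 3350 = \left(- \frac{1}{28} - \frac{1}{21952}\right) - 3350 = - \frac{785}{21952} - 3350 = - \frac{73539985}{21952}$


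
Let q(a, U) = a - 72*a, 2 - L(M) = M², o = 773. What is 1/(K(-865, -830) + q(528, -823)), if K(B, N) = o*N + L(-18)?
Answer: -1/679400 ≈ -1.4719e-6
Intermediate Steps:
L(M) = 2 - M²
K(B, N) = -322 + 773*N (K(B, N) = 773*N + (2 - 1*(-18)²) = 773*N + (2 - 1*324) = 773*N + (2 - 324) = 773*N - 322 = -322 + 773*N)
q(a, U) = -71*a (q(a, U) = a - 72*a = -71*a)
1/(K(-865, -830) + q(528, -823)) = 1/((-322 + 773*(-830)) - 71*528) = 1/((-322 - 641590) - 37488) = 1/(-641912 - 37488) = 1/(-679400) = -1/679400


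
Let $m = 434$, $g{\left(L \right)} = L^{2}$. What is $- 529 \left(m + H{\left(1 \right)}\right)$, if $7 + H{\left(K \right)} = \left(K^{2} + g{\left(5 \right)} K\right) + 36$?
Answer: $-258681$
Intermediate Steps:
$H{\left(K \right)} = 29 + K^{2} + 25 K$ ($H{\left(K \right)} = -7 + \left(\left(K^{2} + 5^{2} K\right) + 36\right) = -7 + \left(\left(K^{2} + 25 K\right) + 36\right) = -7 + \left(36 + K^{2} + 25 K\right) = 29 + K^{2} + 25 K$)
$- 529 \left(m + H{\left(1 \right)}\right) = - 529 \left(434 + \left(29 + 1^{2} + 25 \cdot 1\right)\right) = - 529 \left(434 + \left(29 + 1 + 25\right)\right) = - 529 \left(434 + 55\right) = \left(-529\right) 489 = -258681$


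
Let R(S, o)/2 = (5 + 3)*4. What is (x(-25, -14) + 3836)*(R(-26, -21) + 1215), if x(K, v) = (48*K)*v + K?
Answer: 26361469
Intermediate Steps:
R(S, o) = 64 (R(S, o) = 2*((5 + 3)*4) = 2*(8*4) = 2*32 = 64)
x(K, v) = K + 48*K*v (x(K, v) = 48*K*v + K = K + 48*K*v)
(x(-25, -14) + 3836)*(R(-26, -21) + 1215) = (-25*(1 + 48*(-14)) + 3836)*(64 + 1215) = (-25*(1 - 672) + 3836)*1279 = (-25*(-671) + 3836)*1279 = (16775 + 3836)*1279 = 20611*1279 = 26361469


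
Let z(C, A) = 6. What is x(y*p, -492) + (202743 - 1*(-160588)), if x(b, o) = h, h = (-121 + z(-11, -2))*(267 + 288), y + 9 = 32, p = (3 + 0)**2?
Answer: 299506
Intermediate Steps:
p = 9 (p = 3**2 = 9)
y = 23 (y = -9 + 32 = 23)
h = -63825 (h = (-121 + 6)*(267 + 288) = -115*555 = -63825)
x(b, o) = -63825
x(y*p, -492) + (202743 - 1*(-160588)) = -63825 + (202743 - 1*(-160588)) = -63825 + (202743 + 160588) = -63825 + 363331 = 299506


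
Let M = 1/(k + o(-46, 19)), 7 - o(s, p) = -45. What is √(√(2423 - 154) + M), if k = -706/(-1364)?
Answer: √(24427194 + 1282857489*√2269)/35817 ≈ 6.9031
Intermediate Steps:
o(s, p) = 52 (o(s, p) = 7 - 1*(-45) = 7 + 45 = 52)
k = 353/682 (k = -706*(-1/1364) = 353/682 ≈ 0.51760)
M = 682/35817 (M = 1/(353/682 + 52) = 1/(35817/682) = 682/35817 ≈ 0.019041)
√(√(2423 - 154) + M) = √(√(2423 - 154) + 682/35817) = √(√2269 + 682/35817) = √(682/35817 + √2269)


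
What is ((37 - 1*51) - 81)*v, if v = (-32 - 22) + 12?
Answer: 3990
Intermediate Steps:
v = -42 (v = -54 + 12 = -42)
((37 - 1*51) - 81)*v = ((37 - 1*51) - 81)*(-42) = ((37 - 51) - 81)*(-42) = (-14 - 81)*(-42) = -95*(-42) = 3990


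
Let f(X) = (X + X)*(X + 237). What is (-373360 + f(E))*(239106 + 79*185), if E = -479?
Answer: -35907610804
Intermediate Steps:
f(X) = 2*X*(237 + X) (f(X) = (2*X)*(237 + X) = 2*X*(237 + X))
(-373360 + f(E))*(239106 + 79*185) = (-373360 + 2*(-479)*(237 - 479))*(239106 + 79*185) = (-373360 + 2*(-479)*(-242))*(239106 + 14615) = (-373360 + 231836)*253721 = -141524*253721 = -35907610804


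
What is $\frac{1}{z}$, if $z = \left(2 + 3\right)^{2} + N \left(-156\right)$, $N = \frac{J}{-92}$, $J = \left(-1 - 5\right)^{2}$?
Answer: $\frac{23}{1979} \approx 0.011622$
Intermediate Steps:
$J = 36$ ($J = \left(-6\right)^{2} = 36$)
$N = - \frac{9}{23}$ ($N = \frac{36}{-92} = 36 \left(- \frac{1}{92}\right) = - \frac{9}{23} \approx -0.3913$)
$z = \frac{1979}{23}$ ($z = \left(2 + 3\right)^{2} - - \frac{1404}{23} = 5^{2} + \frac{1404}{23} = 25 + \frac{1404}{23} = \frac{1979}{23} \approx 86.043$)
$\frac{1}{z} = \frac{1}{\frac{1979}{23}} = \frac{23}{1979}$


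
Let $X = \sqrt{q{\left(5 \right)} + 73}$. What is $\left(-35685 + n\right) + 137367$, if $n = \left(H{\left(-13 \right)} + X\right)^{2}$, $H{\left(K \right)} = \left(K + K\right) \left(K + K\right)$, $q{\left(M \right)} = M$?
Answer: $558736 + 1352 \sqrt{78} \approx 5.7068 \cdot 10^{5}$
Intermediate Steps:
$H{\left(K \right)} = 4 K^{2}$ ($H{\left(K \right)} = 2 K 2 K = 4 K^{2}$)
$X = \sqrt{78}$ ($X = \sqrt{5 + 73} = \sqrt{78} \approx 8.8318$)
$n = \left(676 + \sqrt{78}\right)^{2}$ ($n = \left(4 \left(-13\right)^{2} + \sqrt{78}\right)^{2} = \left(4 \cdot 169 + \sqrt{78}\right)^{2} = \left(676 + \sqrt{78}\right)^{2} \approx 4.6899 \cdot 10^{5}$)
$\left(-35685 + n\right) + 137367 = \left(-35685 + \left(676 + \sqrt{78}\right)^{2}\right) + 137367 = 101682 + \left(676 + \sqrt{78}\right)^{2}$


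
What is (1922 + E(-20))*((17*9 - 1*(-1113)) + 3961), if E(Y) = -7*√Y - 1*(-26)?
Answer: 10182196 - 73178*I*√5 ≈ 1.0182e+7 - 1.6363e+5*I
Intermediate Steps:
E(Y) = 26 - 7*√Y (E(Y) = -7*√Y + 26 = 26 - 7*√Y)
(1922 + E(-20))*((17*9 - 1*(-1113)) + 3961) = (1922 + (26 - 14*I*√5))*((17*9 - 1*(-1113)) + 3961) = (1922 + (26 - 14*I*√5))*((153 + 1113) + 3961) = (1922 + (26 - 14*I*√5))*(1266 + 3961) = (1948 - 14*I*√5)*5227 = 10182196 - 73178*I*√5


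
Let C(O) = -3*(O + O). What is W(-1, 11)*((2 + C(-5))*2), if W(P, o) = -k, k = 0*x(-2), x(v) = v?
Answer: 0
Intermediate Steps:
C(O) = -6*O
k = 0 (k = 0*(-2) = 0)
W(P, o) = 0 (W(P, o) = -1*0 = 0)
W(-1, 11)*((2 + C(-5))*2) = 0*((2 - 6*(-5))*2) = 0*((2 + 30)*2) = 0*(32*2) = 0*64 = 0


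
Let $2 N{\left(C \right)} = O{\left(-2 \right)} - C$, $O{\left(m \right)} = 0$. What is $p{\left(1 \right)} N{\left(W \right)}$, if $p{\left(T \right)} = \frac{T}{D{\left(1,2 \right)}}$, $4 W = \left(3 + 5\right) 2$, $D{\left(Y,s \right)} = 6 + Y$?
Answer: $- \frac{2}{7} \approx -0.28571$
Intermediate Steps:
$W = 4$ ($W = \frac{\left(3 + 5\right) 2}{4} = \frac{8 \cdot 2}{4} = \frac{1}{4} \cdot 16 = 4$)
$N{\left(C \right)} = - \frac{C}{2}$ ($N{\left(C \right)} = \frac{0 - C}{2} = \frac{\left(-1\right) C}{2} = - \frac{C}{2}$)
$p{\left(T \right)} = \frac{T}{7}$ ($p{\left(T \right)} = \frac{T}{6 + 1} = \frac{T}{7}$)
$p{\left(1 \right)} N{\left(W \right)} = \frac{1}{7} \cdot 1 \left(\left(- \frac{1}{2}\right) 4\right) = \frac{1}{7} \left(-2\right) = - \frac{2}{7}$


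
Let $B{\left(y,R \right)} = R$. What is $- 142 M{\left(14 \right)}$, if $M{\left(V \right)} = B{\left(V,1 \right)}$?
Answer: $-142$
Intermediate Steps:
$M{\left(V \right)} = 1$
$- 142 M{\left(14 \right)} = \left(-142\right) 1 = -142$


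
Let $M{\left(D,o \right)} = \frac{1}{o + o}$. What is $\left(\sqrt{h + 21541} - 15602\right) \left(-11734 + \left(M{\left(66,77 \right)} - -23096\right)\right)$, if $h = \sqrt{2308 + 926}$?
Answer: $- \frac{13649791949}{77} + \frac{1749749 \sqrt{21541 + 7 \sqrt{66}}}{154} \approx -1.756 \cdot 10^{8}$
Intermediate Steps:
$M{\left(D,o \right)} = \frac{1}{2 o}$
$h = 7 \sqrt{66}$ ($h = \sqrt{3234} = 7 \sqrt{66} \approx 56.868$)
$\left(\sqrt{h + 21541} - 15602\right) \left(-11734 + \left(M{\left(66,77 \right)} - -23096\right)\right) = \left(\sqrt{7 \sqrt{66} + 21541} - 15602\right) \left(-11734 + \left(\frac{1}{2 \cdot 77} - -23096\right)\right) = \left(\sqrt{21541 + 7 \sqrt{66}} - 15602\right) \left(-11734 + \left(\frac{1}{2} \cdot \frac{1}{77} + 23096\right)\right) = \left(-15602 + \sqrt{21541 + 7 \sqrt{66}}\right) \left(-11734 + \left(\frac{1}{154} + 23096\right)\right) = \left(-15602 + \sqrt{21541 + 7 \sqrt{66}}\right) \left(-11734 + \frac{3556785}{154}\right) = \left(-15602 + \sqrt{21541 + 7 \sqrt{66}}\right) \frac{1749749}{154} = - \frac{13649791949}{77} + \frac{1749749 \sqrt{21541 + 7 \sqrt{66}}}{154}$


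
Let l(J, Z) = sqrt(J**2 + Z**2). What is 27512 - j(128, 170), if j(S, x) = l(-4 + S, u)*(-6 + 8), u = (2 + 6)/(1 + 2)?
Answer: 27512 - 8*sqrt(8653)/3 ≈ 27264.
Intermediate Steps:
u = 8/3 ≈ 2.6667
j(S, x) = 2*sqrt(64/9 + (-4 + S)**2) (j(S, x) = sqrt((-4 + S)**2 + (8/3)**2)*(-6 + 8) = sqrt((-4 + S)**2 + 64/9)*2 = sqrt(64/9 + (-4 + S)**2)*2 = 2*sqrt(64/9 + (-4 + S)**2))
27512 - j(128, 170) = 27512 - 2*sqrt(64 + 9*(-4 + 128)**2)/3 = 27512 - 2*sqrt(64 + 9*124**2)/3 = 27512 - 2*sqrt(64 + 9*15376)/3 = 27512 - 2*sqrt(64 + 138384)/3 = 27512 - 2*sqrt(138448)/3 = 27512 - 2*4*sqrt(8653)/3 = 27512 - 8*sqrt(8653)/3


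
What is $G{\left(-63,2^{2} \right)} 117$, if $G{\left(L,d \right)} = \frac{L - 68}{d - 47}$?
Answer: $\frac{15327}{43} \approx 356.44$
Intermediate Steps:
$G{\left(L,d \right)} = \frac{-68 + L}{-47 + d}$
$G{\left(-63,2^{2} \right)} 117 = \frac{-68 - 63}{-47 + 2^{2}} \cdot 117 = \frac{1}{-47 + 4} \left(-131\right) 117 = \frac{1}{-43} \left(-131\right) 117 = \left(- \frac{1}{43}\right) \left(-131\right) 117 = \frac{131}{43} \cdot 117 = \frac{15327}{43}$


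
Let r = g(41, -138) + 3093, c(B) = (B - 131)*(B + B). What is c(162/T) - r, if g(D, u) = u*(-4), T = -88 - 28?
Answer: -5508891/1682 ≈ -3275.2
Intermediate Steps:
T = -116
g(D, u) = -4*u
c(B) = 2*B*(-131 + B) (c(B) = (-131 + B)*(2*B) = 2*B*(-131 + B))
r = 3645 (r = -4*(-138) + 3093 = 552 + 3093 = 3645)
c(162/T) - r = 2*(162/(-116))*(-131 + 162/(-116)) - 1*3645 = 2*(162*(-1/116))*(-131 + 162*(-1/116)) - 3645 = 2*(-81/58)*(-131 - 81/58) - 3645 = 2*(-81/58)*(-7679/58) - 3645 = 621999/1682 - 3645 = -5508891/1682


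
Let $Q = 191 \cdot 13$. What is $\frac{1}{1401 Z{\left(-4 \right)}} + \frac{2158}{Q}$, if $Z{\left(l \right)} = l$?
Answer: $\frac{930073}{1070364} \approx 0.86893$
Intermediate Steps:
$Q = 2483$
$\frac{1}{1401 Z{\left(-4 \right)}} + \frac{2158}{Q} = \frac{1}{1401 \left(-4\right)} + \frac{2158}{2483} = \frac{1}{1401} \left(- \frac{1}{4}\right) + 2158 \cdot \frac{1}{2483} = - \frac{1}{5604} + \frac{166}{191} = \frac{930073}{1070364}$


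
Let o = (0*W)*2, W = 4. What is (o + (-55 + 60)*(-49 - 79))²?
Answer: 409600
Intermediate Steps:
o = 0 (o = (0*4)*2 = 0*2 = 0)
(o + (-55 + 60)*(-49 - 79))² = (0 + (-55 + 60)*(-49 - 79))² = (0 + 5*(-128))² = (0 - 640)² = (-640)² = 409600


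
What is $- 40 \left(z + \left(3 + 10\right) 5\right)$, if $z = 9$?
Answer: $-2960$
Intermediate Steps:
$- 40 \left(z + \left(3 + 10\right) 5\right) = - 40 \left(9 + \left(3 + 10\right) 5\right) = - 40 \left(9 + 13 \cdot 5\right) = - 40 \left(9 + 65\right) = \left(-40\right) 74 = -2960$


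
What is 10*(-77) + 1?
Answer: -769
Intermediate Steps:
10*(-77) + 1 = -770 + 1 = -769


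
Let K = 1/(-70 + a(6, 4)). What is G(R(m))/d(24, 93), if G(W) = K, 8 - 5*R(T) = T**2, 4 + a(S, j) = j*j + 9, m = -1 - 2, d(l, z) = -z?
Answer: 1/4557 ≈ 0.00021944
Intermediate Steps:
m = -3
a(S, j) = 5 + j**2 (a(S, j) = -4 + (j*j + 9) = -4 + (j**2 + 9) = -4 + (9 + j**2) = 5 + j**2)
K = -1/49 (K = 1/(-70 + (5 + 4**2)) = 1/(-70 + (5 + 16)) = 1/(-70 + 21) = 1/(-49) = -1/49 ≈ -0.020408)
R(T) = 8/5 - T**2/5
G(W) = -1/49
G(R(m))/d(24, 93) = -1/(49*((-1*93))) = -1/49/(-93) = -1/49*(-1/93) = 1/4557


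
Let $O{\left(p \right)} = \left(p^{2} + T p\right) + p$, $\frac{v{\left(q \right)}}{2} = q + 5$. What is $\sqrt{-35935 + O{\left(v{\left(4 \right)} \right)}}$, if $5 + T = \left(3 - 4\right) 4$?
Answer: $i \sqrt{35755} \approx 189.09 i$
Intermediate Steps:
$v{\left(q \right)} = 10 + 2 q$ ($v{\left(q \right)} = 2 \left(q + 5\right) = 2 \left(5 + q\right) = 10 + 2 q$)
$T = -9$ ($T = -5 + \left(3 - 4\right) 4 = -5 - 4 = -9$)
$O{\left(p \right)} = p^{2} - 8 p$ ($O{\left(p \right)} = \left(p^{2} - 9 p\right) + p = p^{2} - 8 p$)
$\sqrt{-35935 + O{\left(v{\left(4 \right)} \right)}} = \sqrt{-35935 + \left(10 + 2 \cdot 4\right) \left(-8 + \left(10 + 2 \cdot 4\right)\right)} = \sqrt{-35935 + \left(10 + 8\right) \left(-8 + \left(10 + 8\right)\right)} = \sqrt{-35935 + 18 \left(-8 + 18\right)} = \sqrt{-35935 + 18 \cdot 10} = \sqrt{-35935 + 180} = \sqrt{-35755} = i \sqrt{35755}$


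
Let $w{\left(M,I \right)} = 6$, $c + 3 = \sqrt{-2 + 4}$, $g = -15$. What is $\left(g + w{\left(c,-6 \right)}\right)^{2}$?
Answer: $81$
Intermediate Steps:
$c = -3 + \sqrt{2}$ ($c = -3 + \sqrt{-2 + 4} = -3 + \sqrt{2} \approx -1.5858$)
$\left(g + w{\left(c,-6 \right)}\right)^{2} = \left(-15 + 6\right)^{2} = \left(-9\right)^{2} = 81$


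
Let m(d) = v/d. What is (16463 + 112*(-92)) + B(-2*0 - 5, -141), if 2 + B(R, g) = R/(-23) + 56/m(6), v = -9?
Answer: 422272/69 ≈ 6119.9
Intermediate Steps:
m(d) = -9/d
B(R, g) = -118/3 - R/23 (B(R, g) = -2 + (R/(-23) + 56/((-9/6))) = -2 + (R*(-1/23) + 56/((-9*⅙))) = -2 + (-R/23 + 56/(-3/2)) = -2 + (-R/23 + 56*(-⅔)) = -2 + (-R/23 - 112/3) = -2 + (-112/3 - R/23) = -118/3 - R/23)
(16463 + 112*(-92)) + B(-2*0 - 5, -141) = (16463 + 112*(-92)) + (-118/3 - (-2*0 - 5)/23) = (16463 - 10304) + (-118/3 - (0 - 5)/23) = 6159 + (-118/3 - 1/23*(-5)) = 6159 + (-118/3 + 5/23) = 6159 - 2699/69 = 422272/69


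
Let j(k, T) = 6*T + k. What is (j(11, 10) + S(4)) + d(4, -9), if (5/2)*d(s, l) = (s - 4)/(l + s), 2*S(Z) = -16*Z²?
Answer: -57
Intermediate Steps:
S(Z) = -8*Z² (S(Z) = (-16*Z²)/2 = -8*Z²)
j(k, T) = k + 6*T
d(s, l) = 2*(-4 + s)/(5*(l + s)) (d(s, l) = 2*((s - 4)/(l + s))/5 = 2*((-4 + s)/(l + s))/5 = 2*(-4 + s)/(5*(l + s)))
(j(11, 10) + S(4)) + d(4, -9) = ((11 + 6*10) - 8*4²) + 2*(-4 + 4)/(5*(-9 + 4)) = ((11 + 60) - 8*16) + (⅖)*0/(-5) = (71 - 128) + (⅖)*(-⅕)*0 = -57 + 0 = -57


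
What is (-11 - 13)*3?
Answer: -72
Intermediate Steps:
(-11 - 13)*3 = -24*3 = -72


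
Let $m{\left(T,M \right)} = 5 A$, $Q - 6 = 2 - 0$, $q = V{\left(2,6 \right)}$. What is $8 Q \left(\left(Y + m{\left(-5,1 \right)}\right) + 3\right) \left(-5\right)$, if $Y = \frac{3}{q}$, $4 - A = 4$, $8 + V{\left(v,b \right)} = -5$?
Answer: $- \frac{11520}{13} \approx -886.15$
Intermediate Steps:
$V{\left(v,b \right)} = -13$ ($V{\left(v,b \right)} = -8 - 5 = -13$)
$A = 0$ ($A = 4 - 4 = 0$)
$q = -13$
$Y = - \frac{3}{13}$ ($Y = \frac{3}{-13} = 3 \left(- \frac{1}{13}\right) = - \frac{3}{13} \approx -0.23077$)
$Q = 8$ ($Q = 6 + \left(2 - 0\right) = 6 + \left(2 + 0\right) = 6 + 2 = 8$)
$m{\left(T,M \right)} = 0$ ($m{\left(T,M \right)} = 5 \cdot 0 = 0$)
$8 Q \left(\left(Y + m{\left(-5,1 \right)}\right) + 3\right) \left(-5\right) = 8 \cdot 8 \left(\left(- \frac{3}{13} + 0\right) + 3\right) \left(-5\right) = 64 \left(- \frac{3}{13} + 3\right) \left(-5\right) = 64 \cdot \frac{36}{13} \left(-5\right) = 64 \left(- \frac{180}{13}\right) = - \frac{11520}{13}$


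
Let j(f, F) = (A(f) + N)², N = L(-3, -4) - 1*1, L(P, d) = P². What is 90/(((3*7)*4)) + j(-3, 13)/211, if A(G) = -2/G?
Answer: 37949/26586 ≈ 1.4274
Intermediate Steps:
N = 8 (N = (-3)² - 1*1 = 9 - 1 = 8)
j(f, F) = (8 - 2/f)² (j(f, F) = (-2/f + 8)² = (8 - 2/f)²)
90/(((3*7)*4)) + j(-3, 13)/211 = 90/(((3*7)*4)) + (4*(1 - 4*(-3))²/(-3)²)/211 = 90/((21*4)) + (4*(⅑)*(1 + 12)²)*(1/211) = 90/84 + (4*(⅑)*13²)*(1/211) = 90*(1/84) + (4*(⅑)*169)*(1/211) = 15/14 + (676/9)*(1/211) = 15/14 + 676/1899 = 37949/26586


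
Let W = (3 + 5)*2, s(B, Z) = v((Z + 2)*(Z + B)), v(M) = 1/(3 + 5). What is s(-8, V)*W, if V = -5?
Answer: 2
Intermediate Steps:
v(M) = 1/8
s(B, Z) = 1/8
W = 16 (W = 8*2 = 16)
s(-8, V)*W = (1/8)*16 = 2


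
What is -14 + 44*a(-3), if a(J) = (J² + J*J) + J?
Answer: 646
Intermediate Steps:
a(J) = J + 2*J² (a(J) = (J² + J²) + J = 2*J² + J = J + 2*J²)
-14 + 44*a(-3) = -14 + 44*(-3*(1 + 2*(-3))) = -14 + 44*(-3*(1 - 6)) = -14 + 44*(-3*(-5)) = -14 + 44*15 = -14 + 660 = 646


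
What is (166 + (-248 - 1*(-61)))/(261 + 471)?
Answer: -7/244 ≈ -0.028689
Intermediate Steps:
(166 + (-248 - 1*(-61)))/(261 + 471) = (166 + (-248 + 61))/732 = (166 - 187)*(1/732) = -21*1/732 = -7/244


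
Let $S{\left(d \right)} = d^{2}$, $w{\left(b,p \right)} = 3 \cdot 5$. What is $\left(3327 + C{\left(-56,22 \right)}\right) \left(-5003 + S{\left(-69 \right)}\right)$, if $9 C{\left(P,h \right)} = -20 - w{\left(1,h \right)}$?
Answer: $- \frac{7237736}{9} \approx -8.0419 \cdot 10^{5}$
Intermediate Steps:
$w{\left(b,p \right)} = 15$
$C{\left(P,h \right)} = - \frac{35}{9}$ ($C{\left(P,h \right)} = \frac{-20 - 15}{9} = \frac{1}{9} \left(-35\right) = - \frac{35}{9}$)
$\left(3327 + C{\left(-56,22 \right)}\right) \left(-5003 + S{\left(-69 \right)}\right) = \left(3327 - \frac{35}{9}\right) \left(-5003 + \left(-69\right)^{2}\right) = \frac{29908 \left(-5003 + 4761\right)}{9} = \frac{29908}{9} \left(-242\right) = - \frac{7237736}{9}$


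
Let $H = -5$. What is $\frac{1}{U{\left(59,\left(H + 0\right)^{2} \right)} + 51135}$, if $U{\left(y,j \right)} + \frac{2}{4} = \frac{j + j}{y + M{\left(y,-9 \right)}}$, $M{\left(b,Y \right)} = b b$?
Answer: $\frac{177}{9050809} \approx 1.9556 \cdot 10^{-5}$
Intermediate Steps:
$M{\left(b,Y \right)} = b^{2}$
$U{\left(y,j \right)} = - \frac{1}{2} + \frac{2 j}{y + y^{2}}$ ($U{\left(y,j \right)} = - \frac{1}{2} + \frac{j + j}{y + y^{2}} = - \frac{1}{2} + \frac{2 j}{y + y^{2}}$)
$\frac{1}{U{\left(59,\left(H + 0\right)^{2} \right)} + 51135} = \frac{1}{\frac{\left(-1\right) 59 - 59^{2} + 4 \left(-5 + 0\right)^{2}}{2 \cdot 59 \left(1 + 59\right)} + 51135} = \frac{1}{\frac{1}{2} \cdot \frac{1}{59} \cdot \frac{1}{60} \left(-59 - 3481 + 4 \left(-5\right)^{2}\right) + 51135} = \frac{1}{\frac{1}{2} \cdot \frac{1}{59} \cdot \frac{1}{60} \left(-59 - 3481 + 4 \cdot 25\right) + 51135} = \frac{1}{\frac{1}{2} \cdot \frac{1}{59} \cdot \frac{1}{60} \left(-59 - 3481 + 100\right) + 51135} = \frac{1}{\frac{1}{2} \cdot \frac{1}{59} \cdot \frac{1}{60} \left(-3440\right) + 51135} = \frac{1}{- \frac{86}{177} + 51135} = \frac{1}{\frac{9050809}{177}} = \frac{177}{9050809}$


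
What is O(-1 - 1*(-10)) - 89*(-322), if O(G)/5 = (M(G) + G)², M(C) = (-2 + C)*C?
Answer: 54578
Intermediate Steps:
M(C) = C*(-2 + C)
O(G) = 5*(G + G*(-2 + G))² (O(G) = 5*(G*(-2 + G) + G)² = 5*(G + G*(-2 + G))²)
O(-1 - 1*(-10)) - 89*(-322) = 5*(-1 - 1*(-10))²*(-1 + (-1 - 1*(-10)))² - 89*(-322) = 5*(-1 + 10)²*(-1 + (-1 + 10))² + 28658 = 5*9²*(-1 + 9)² + 28658 = 5*81*8² + 28658 = 5*81*64 + 28658 = 25920 + 28658 = 54578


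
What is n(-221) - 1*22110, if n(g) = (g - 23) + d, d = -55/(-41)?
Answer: -916459/41 ≈ -22353.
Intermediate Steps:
d = 55/41 (d = -55*(-1/41) = 55/41 ≈ 1.3415)
n(g) = -888/41 + g (n(g) = (g - 23) + 55/41 = (-23 + g) + 55/41 = -888/41 + g)
n(-221) - 1*22110 = (-888/41 - 221) - 1*22110 = -9949/41 - 22110 = -916459/41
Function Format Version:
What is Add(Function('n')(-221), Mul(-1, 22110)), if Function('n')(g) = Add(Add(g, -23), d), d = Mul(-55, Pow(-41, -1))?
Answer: Rational(-916459, 41) ≈ -22353.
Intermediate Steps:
d = Rational(55, 41) (d = Mul(-55, Rational(-1, 41)) = Rational(55, 41) ≈ 1.3415)
Function('n')(g) = Add(Rational(-888, 41), g) (Function('n')(g) = Add(Add(g, -23), Rational(55, 41)) = Add(Add(-23, g), Rational(55, 41)) = Add(Rational(-888, 41), g))
Add(Function('n')(-221), Mul(-1, 22110)) = Add(Add(Rational(-888, 41), -221), Mul(-1, 22110)) = Add(Rational(-9949, 41), -22110) = Rational(-916459, 41)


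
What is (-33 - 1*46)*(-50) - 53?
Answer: 3897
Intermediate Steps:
(-33 - 1*46)*(-50) - 53 = (-33 - 46)*(-50) - 53 = -79*(-50) - 53 = 3950 - 53 = 3897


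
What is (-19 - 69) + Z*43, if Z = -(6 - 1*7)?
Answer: -45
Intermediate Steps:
Z = 1 (Z = -(6 - 7) = -1*(-1) = 1)
(-19 - 69) + Z*43 = (-19 - 69) + 1*43 = -88 + 43 = -45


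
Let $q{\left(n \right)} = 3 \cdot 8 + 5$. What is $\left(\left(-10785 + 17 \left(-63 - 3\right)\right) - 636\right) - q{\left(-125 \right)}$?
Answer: $-12572$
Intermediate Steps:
$q{\left(n \right)} = 29$ ($q{\left(n \right)} = 24 + 5 = 29$)
$\left(\left(-10785 + 17 \left(-63 - 3\right)\right) - 636\right) - q{\left(-125 \right)} = \left(\left(-10785 + 17 \left(-63 - 3\right)\right) - 636\right) - 29 = \left(\left(-10785 + 17 \left(-66\right)\right) - 636\right) - 29 = \left(\left(-10785 - 1122\right) - 636\right) - 29 = \left(-11907 - 636\right) - 29 = -12543 - 29 = -12572$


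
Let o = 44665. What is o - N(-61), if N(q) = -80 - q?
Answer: 44684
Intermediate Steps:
o - N(-61) = 44665 - (-80 - 1*(-61)) = 44665 - (-80 + 61) = 44665 - 1*(-19) = 44665 + 19 = 44684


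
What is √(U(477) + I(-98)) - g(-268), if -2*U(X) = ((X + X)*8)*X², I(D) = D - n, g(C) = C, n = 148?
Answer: 268 + I*√868250910 ≈ 268.0 + 29466.0*I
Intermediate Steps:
I(D) = -148 + D (I(D) = D - 1*148 = D - 148 = -148 + D)
U(X) = -8*X³ (U(X) = -(X + X)*8*X²/2 = -(2*X)*8*X²/2 = -16*X*X²/2 = -8*X³)
√(U(477) + I(-98)) - g(-268) = √(-8*477³ + (-148 - 98)) - 1*(-268) = √(-8*108531333 - 246) + 268 = √(-868250664 - 246) + 268 = √(-868250910) + 268 = I*√868250910 + 268 = 268 + I*√868250910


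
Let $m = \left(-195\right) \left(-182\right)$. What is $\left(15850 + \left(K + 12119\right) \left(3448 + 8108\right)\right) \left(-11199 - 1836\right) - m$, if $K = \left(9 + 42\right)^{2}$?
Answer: $-2217516451440$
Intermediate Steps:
$K = 2601$ ($K = 51^{2} = 2601$)
$m = 35490$
$\left(15850 + \left(K + 12119\right) \left(3448 + 8108\right)\right) \left(-11199 - 1836\right) - m = \left(15850 + \left(2601 + 12119\right) \left(3448 + 8108\right)\right) \left(-11199 - 1836\right) - 35490 = \left(15850 + 14720 \cdot 11556\right) \left(-13035\right) - 35490 = \left(15850 + 170104320\right) \left(-13035\right) - 35490 = 170120170 \left(-13035\right) - 35490 = -2217516415950 - 35490 = -2217516451440$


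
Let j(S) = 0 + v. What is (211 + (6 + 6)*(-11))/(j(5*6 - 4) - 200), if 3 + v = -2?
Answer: -79/205 ≈ -0.38537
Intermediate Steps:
v = -5 (v = -3 - 2 = -5)
j(S) = -5 (j(S) = 0 - 5 = -5)
(211 + (6 + 6)*(-11))/(j(5*6 - 4) - 200) = (211 + (6 + 6)*(-11))/(-5 - 200) = (211 + 12*(-11))/(-205) = (211 - 132)*(-1/205) = 79*(-1/205) = -79/205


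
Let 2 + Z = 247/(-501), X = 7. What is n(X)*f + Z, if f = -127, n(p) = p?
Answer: -446638/501 ≈ -891.49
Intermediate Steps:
Z = -1249/501 (Z = -2 + 247/(-501) = -2 + 247*(-1/501) = -2 - 247/501 = -1249/501 ≈ -2.4930)
n(X)*f + Z = 7*(-127) - 1249/501 = -889 - 1249/501 = -446638/501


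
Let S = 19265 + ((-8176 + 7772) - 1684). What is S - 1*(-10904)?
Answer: 28081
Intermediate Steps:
S = 17177 (S = 19265 + (-404 - 1684) = 19265 - 2088 = 17177)
S - 1*(-10904) = 17177 - 1*(-10904) = 17177 + 10904 = 28081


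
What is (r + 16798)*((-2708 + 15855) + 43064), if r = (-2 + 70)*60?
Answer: 1173573258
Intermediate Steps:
r = 4080 (r = 68*60 = 4080)
(r + 16798)*((-2708 + 15855) + 43064) = (4080 + 16798)*((-2708 + 15855) + 43064) = 20878*(13147 + 43064) = 20878*56211 = 1173573258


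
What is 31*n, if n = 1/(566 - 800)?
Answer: -31/234 ≈ -0.13248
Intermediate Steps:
n = -1/234 (n = 1/(-234) = -1/234 ≈ -0.0042735)
31*n = 31*(-1/234) = -31/234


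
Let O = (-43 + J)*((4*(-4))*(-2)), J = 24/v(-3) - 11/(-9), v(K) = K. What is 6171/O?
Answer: -55539/14336 ≈ -3.8741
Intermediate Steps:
J = -61/9 (J = 24/(-3) - 11/(-9) = 24*(-⅓) - 11*(-⅑) = -8 + 11/9 = -61/9 ≈ -6.7778)
O = -14336/9 (O = (-43 - 61/9)*((4*(-4))*(-2)) = -(-7168)*(-2)/9 = -448/9*32 = -14336/9 ≈ -1592.9)
6171/O = 6171/(-14336/9) = 6171*(-9/14336) = -55539/14336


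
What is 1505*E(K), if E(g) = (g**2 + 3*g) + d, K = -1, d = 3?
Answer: 1505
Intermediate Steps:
E(g) = 3 + g**2 + 3*g (E(g) = (g**2 + 3*g) + 3 = 3 + g**2 + 3*g)
1505*E(K) = 1505*(3 + (-1)**2 + 3*(-1)) = 1505*(3 + 1 - 3) = 1505*1 = 1505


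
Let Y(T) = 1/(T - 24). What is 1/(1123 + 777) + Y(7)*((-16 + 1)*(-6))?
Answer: -170983/32300 ≈ -5.2936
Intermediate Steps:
Y(T) = 1/(-24 + T)
1/(1123 + 777) + Y(7)*((-16 + 1)*(-6)) = 1/(1123 + 777) + ((-16 + 1)*(-6))/(-24 + 7) = 1/1900 + (-15*(-6))/(-17) = 1/1900 - 1/17*90 = 1/1900 - 90/17 = -170983/32300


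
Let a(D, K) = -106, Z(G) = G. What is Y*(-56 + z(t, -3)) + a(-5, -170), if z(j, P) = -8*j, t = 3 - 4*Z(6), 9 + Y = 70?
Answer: 6726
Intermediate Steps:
Y = 61 (Y = -9 + 70 = 61)
t = -21 (t = 3 - 4*6 = 3 - 24 = -21)
Y*(-56 + z(t, -3)) + a(-5, -170) = 61*(-56 - 8*(-21)) - 106 = 61*(-56 + 168) - 106 = 61*112 - 106 = 6832 - 106 = 6726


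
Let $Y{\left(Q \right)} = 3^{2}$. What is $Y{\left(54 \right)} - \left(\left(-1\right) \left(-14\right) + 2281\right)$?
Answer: $-2286$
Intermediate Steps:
$Y{\left(Q \right)} = 9$
$Y{\left(54 \right)} - \left(\left(-1\right) \left(-14\right) + 2281\right) = 9 - \left(\left(-1\right) \left(-14\right) + 2281\right) = 9 - \left(14 + 2281\right) = 9 - 2295 = -2286$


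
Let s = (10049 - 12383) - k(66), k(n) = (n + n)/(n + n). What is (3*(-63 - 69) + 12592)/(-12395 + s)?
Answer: -6098/7365 ≈ -0.82797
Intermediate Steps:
k(n) = 1 (k(n) = (2*n)/((2*n)) = (2*n)*(1/(2*n)) = 1)
s = -2335 (s = (10049 - 12383) - 1*1 = -2334 - 1 = -2335)
(3*(-63 - 69) + 12592)/(-12395 + s) = (3*(-63 - 69) + 12592)/(-12395 - 2335) = (3*(-132) + 12592)/(-14730) = (-396 + 12592)*(-1/14730) = 12196*(-1/14730) = -6098/7365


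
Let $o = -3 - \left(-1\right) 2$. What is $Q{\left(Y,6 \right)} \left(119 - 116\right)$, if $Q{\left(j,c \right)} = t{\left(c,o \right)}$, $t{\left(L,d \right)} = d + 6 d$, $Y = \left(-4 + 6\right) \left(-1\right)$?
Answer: $-21$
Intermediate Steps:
$Y = -2$ ($Y = 2 \left(-1\right) = -2$)
$o = -1$ ($o = -3 - -2 = -3 + 2 = -1$)
$t{\left(L,d \right)} = 7 d$
$Q{\left(j,c \right)} = -7$ ($Q{\left(j,c \right)} = 7 \left(-1\right) = -7$)
$Q{\left(Y,6 \right)} \left(119 - 116\right) = - 7 \left(119 - 116\right) = \left(-7\right) 3 = -21$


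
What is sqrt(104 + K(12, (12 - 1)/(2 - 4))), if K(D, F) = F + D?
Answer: sqrt(442)/2 ≈ 10.512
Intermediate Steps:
K(D, F) = D + F
sqrt(104 + K(12, (12 - 1)/(2 - 4))) = sqrt(104 + (12 + (12 - 1)/(2 - 4))) = sqrt(104 + (12 + 11/(-2))) = sqrt(104 + (12 + 11*(-1/2))) = sqrt(104 + (12 - 11/2)) = sqrt(104 + 13/2) = sqrt(221/2) = sqrt(442)/2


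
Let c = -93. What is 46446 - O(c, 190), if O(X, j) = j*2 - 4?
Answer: 46070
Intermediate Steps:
O(X, j) = -4 + 2*j (O(X, j) = 2*j - 4 = -4 + 2*j)
46446 - O(c, 190) = 46446 - (-4 + 2*190) = 46446 - (-4 + 380) = 46446 - 1*376 = 46446 - 376 = 46070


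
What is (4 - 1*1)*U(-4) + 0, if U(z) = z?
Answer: -12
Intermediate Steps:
(4 - 1*1)*U(-4) + 0 = (4 - 1*1)*(-4) + 0 = (4 - 1)*(-4) + 0 = 3*(-4) + 0 = -12 + 0 = -12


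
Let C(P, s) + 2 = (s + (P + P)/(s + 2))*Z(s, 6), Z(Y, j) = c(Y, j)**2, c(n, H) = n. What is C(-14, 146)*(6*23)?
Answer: 15869964948/37 ≈ 4.2892e+8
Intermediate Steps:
Z(Y, j) = Y**2
C(P, s) = -2 + s**2*(s + 2*P/(2 + s)) (C(P, s) = -2 + (s + (P + P)/(s + 2))*s**2 = -2 + (s + (2*P)/(2 + s))*s**2 = -2 + (s + 2*P/(2 + s))*s**2 = -2 + s**2*(s + 2*P/(2 + s)))
C(-14, 146)*(6*23) = ((-4 + 146**4 - 2*146 + 2*146**3 + 2*(-14)*146**2)/(2 + 146))*(6*23) = ((-4 + 454371856 - 292 + 2*3112136 + 2*(-14)*21316)/148)*138 = ((-4 + 454371856 - 292 + 6224272 - 596848)/148)*138 = ((1/148)*459998984)*138 = (114999746/37)*138 = 15869964948/37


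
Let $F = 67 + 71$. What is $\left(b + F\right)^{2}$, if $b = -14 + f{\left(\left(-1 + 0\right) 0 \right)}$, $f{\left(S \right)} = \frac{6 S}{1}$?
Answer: $15376$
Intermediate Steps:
$F = 138$
$f{\left(S \right)} = 6 S$ ($f{\left(S \right)} = 6 S 1 = 6 S$)
$b = -14$ ($b = -14 + 6 \left(-1 + 0\right) 0 = -14 + 6 \left(\left(-1\right) 0\right) = -14 + 6 \cdot 0 = -14 + 0 = -14$)
$\left(b + F\right)^{2} = \left(-14 + 138\right)^{2} = 124^{2} = 15376$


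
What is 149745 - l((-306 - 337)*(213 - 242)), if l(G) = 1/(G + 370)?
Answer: 2847700664/19017 ≈ 1.4975e+5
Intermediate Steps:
l(G) = 1/(370 + G)
149745 - l((-306 - 337)*(213 - 242)) = 149745 - 1/(370 + (-306 - 337)*(213 - 242)) = 149745 - 1/(370 - 643*(-29)) = 149745 - 1/(370 + 18647) = 149745 - 1/19017 = 2847700664/19017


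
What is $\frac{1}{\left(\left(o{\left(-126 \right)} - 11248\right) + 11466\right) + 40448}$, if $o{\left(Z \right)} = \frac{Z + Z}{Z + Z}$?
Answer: $\frac{1}{40667} \approx 2.459 \cdot 10^{-5}$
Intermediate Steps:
$o{\left(Z \right)} = 1$ ($o{\left(Z \right)} = \frac{2 Z}{2 Z} = 2 Z \frac{1}{2 Z} = 1$)
$\frac{1}{\left(\left(o{\left(-126 \right)} - 11248\right) + 11466\right) + 40448} = \frac{1}{\left(\left(1 - 11248\right) + 11466\right) + 40448} = \frac{1}{\left(-11247 + 11466\right) + 40448} = \frac{1}{219 + 40448} = \frac{1}{40667}$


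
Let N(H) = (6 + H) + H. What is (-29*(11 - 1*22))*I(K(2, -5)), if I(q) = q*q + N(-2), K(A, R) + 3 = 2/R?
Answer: 108141/25 ≈ 4325.6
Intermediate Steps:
K(A, R) = -3 + 2/R
N(H) = 6 + 2*H
I(q) = 2 + q² (I(q) = q*q + (6 + 2*(-2)) = q² + (6 - 4) = q² + 2 = 2 + q²)
(-29*(11 - 1*22))*I(K(2, -5)) = (-29*(11 - 1*22))*(2 + (-3 + 2/(-5))²) = (-29*(11 - 22))*(2 + (-3 + 2*(-⅕))²) = (-29*(-11))*(2 + (-3 - ⅖)²) = 319*(2 + (-17/5)²) = 319*(2 + 289/25) = 319*(339/25) = 108141/25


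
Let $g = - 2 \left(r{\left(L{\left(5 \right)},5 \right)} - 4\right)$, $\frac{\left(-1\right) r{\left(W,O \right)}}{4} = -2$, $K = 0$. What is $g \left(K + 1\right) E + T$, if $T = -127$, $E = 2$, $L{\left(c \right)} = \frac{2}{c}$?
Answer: $-143$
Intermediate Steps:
$r{\left(W,O \right)} = 8$ ($r{\left(W,O \right)} = \left(-4\right) \left(-2\right) = 8$)
$g = -8$ ($g = - 2 \left(8 - 4\right) = \left(-2\right) 4 = -8$)
$g \left(K + 1\right) E + T = - 8 \left(0 + 1\right) 2 - 127 = - 8 \cdot 1 \cdot 2 - 127 = \left(-8\right) 2 - 127 = -16 - 127 = -143$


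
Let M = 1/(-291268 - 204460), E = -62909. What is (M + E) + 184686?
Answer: 60368268655/495728 ≈ 1.2178e+5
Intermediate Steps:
M = -1/495728 (M = 1/(-495728) = -1/495728 ≈ -2.0172e-6)
(M + E) + 184686 = (-1/495728 - 62909) + 184686 = -31185752753/495728 + 184686 = 60368268655/495728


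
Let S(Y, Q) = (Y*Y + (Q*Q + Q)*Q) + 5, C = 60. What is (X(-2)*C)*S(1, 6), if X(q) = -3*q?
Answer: 92880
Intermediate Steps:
S(Y, Q) = 5 + Y² + Q*(Q + Q²) (S(Y, Q) = (Y² + (Q² + Q)*Q) + 5 = (Y² + (Q + Q²)*Q) + 5 = (Y² + Q*(Q + Q²)) + 5 = 5 + Y² + Q*(Q + Q²))
(X(-2)*C)*S(1, 6) = (-3*(-2)*60)*(5 + 6² + 6³ + 1²) = (6*60)*(5 + 36 + 216 + 1) = 360*258 = 92880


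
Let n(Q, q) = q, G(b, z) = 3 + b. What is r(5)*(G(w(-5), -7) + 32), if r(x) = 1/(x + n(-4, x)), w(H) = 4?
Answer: 39/10 ≈ 3.9000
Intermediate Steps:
r(x) = 1/(2*x) (r(x) = 1/(x + x) = 1/(2*x))
r(5)*(G(w(-5), -7) + 32) = ((½)/5)*((3 + 4) + 32) = ((½)*(⅕))*(7 + 32) = (⅒)*39 = 39/10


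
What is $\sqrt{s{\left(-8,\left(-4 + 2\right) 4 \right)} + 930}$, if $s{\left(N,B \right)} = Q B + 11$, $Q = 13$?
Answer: $3 \sqrt{93} \approx 28.931$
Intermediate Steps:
$s{\left(N,B \right)} = 11 + 13 B$ ($s{\left(N,B \right)} = 13 B + 11 = 11 + 13 B$)
$\sqrt{s{\left(-8,\left(-4 + 2\right) 4 \right)} + 930} = \sqrt{\left(11 + 13 \left(-4 + 2\right) 4\right) + 930} = \sqrt{\left(11 + 13 \left(\left(-2\right) 4\right)\right) + 930} = \sqrt{\left(11 + 13 \left(-8\right)\right) + 930} = \sqrt{\left(11 - 104\right) + 930} = \sqrt{-93 + 930} = \sqrt{837} = 3 \sqrt{93}$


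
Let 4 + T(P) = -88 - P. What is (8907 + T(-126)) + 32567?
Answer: 41508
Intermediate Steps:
T(P) = -92 - P (T(P) = -4 + (-88 - P) = -92 - P)
(8907 + T(-126)) + 32567 = (8907 + (-92 - 1*(-126))) + 32567 = (8907 + (-92 + 126)) + 32567 = (8907 + 34) + 32567 = 8941 + 32567 = 41508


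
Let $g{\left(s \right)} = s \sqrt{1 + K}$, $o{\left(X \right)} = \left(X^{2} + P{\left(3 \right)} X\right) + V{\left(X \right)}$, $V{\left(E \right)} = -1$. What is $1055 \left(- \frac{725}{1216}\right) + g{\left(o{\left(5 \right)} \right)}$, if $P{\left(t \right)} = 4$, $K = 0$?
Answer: $- \frac{711371}{1216} \approx -585.01$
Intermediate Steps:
$o{\left(X \right)} = -1 + X^{2} + 4 X$ ($o{\left(X \right)} = \left(X^{2} + 4 X\right) - 1 = -1 + X^{2} + 4 X$)
$g{\left(s \right)} = s$ ($g{\left(s \right)} = s \sqrt{1 + 0} = s \sqrt{1} = s 1 = s$)
$1055 \left(- \frac{725}{1216}\right) + g{\left(o{\left(5 \right)} \right)} = 1055 \left(- \frac{725}{1216}\right) + \left(-1 + 5^{2} + 4 \cdot 5\right) = 1055 \left(\left(-725\right) \frac{1}{1216}\right) + \left(-1 + 25 + 20\right) = 1055 \left(- \frac{725}{1216}\right) + 44 = - \frac{764875}{1216} + 44 = - \frac{711371}{1216}$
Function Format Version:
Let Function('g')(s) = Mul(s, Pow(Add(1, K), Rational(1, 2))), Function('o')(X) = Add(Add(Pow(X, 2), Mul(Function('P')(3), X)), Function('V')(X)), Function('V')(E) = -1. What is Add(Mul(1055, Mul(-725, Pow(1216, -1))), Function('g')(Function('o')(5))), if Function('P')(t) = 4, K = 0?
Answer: Rational(-711371, 1216) ≈ -585.01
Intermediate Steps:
Function('o')(X) = Add(-1, Pow(X, 2), Mul(4, X)) (Function('o')(X) = Add(Add(Pow(X, 2), Mul(4, X)), -1) = Add(-1, Pow(X, 2), Mul(4, X)))
Function('g')(s) = s (Function('g')(s) = Mul(s, Pow(Add(1, 0), Rational(1, 2))) = Mul(s, Pow(1, Rational(1, 2))) = Mul(s, 1) = s)
Add(Mul(1055, Mul(-725, Pow(1216, -1))), Function('g')(Function('o')(5))) = Add(Mul(1055, Mul(-725, Pow(1216, -1))), Add(-1, Pow(5, 2), Mul(4, 5))) = Add(Mul(1055, Mul(-725, Rational(1, 1216))), Add(-1, 25, 20)) = Add(Mul(1055, Rational(-725, 1216)), 44) = Add(Rational(-764875, 1216), 44) = Rational(-711371, 1216)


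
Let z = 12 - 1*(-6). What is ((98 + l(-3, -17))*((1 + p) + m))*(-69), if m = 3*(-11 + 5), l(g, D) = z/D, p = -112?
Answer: 14668848/17 ≈ 8.6287e+5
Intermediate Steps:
z = 18 (z = 12 + 6 = 18)
l(g, D) = 18/D
m = -18 (m = 3*(-6) = -18)
((98 + l(-3, -17))*((1 + p) + m))*(-69) = ((98 + 18/(-17))*((1 - 112) - 18))*(-69) = ((98 + 18*(-1/17))*(-111 - 18))*(-69) = ((98 - 18/17)*(-129))*(-69) = ((1648/17)*(-129))*(-69) = -212592/17*(-69) = 14668848/17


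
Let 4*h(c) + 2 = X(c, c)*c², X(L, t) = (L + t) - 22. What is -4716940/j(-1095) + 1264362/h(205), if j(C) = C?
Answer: 7691853702968/1785473931 ≈ 4308.0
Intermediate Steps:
X(L, t) = -22 + L + t
h(c) = -½ + c²*(-22 + 2*c)/4 (h(c) = -½ + ((-22 + c + c)*c²)/4 = -½ + ((-22 + 2*c)*c²)/4 = -½ + (c²*(-22 + 2*c))/4 = -½ + c²*(-22 + 2*c)/4)
-4716940/j(-1095) + 1264362/h(205) = -4716940/(-1095) + 1264362/(-½ + (½)*205²*(-11 + 205)) = -4716940*(-1/1095) + 1264362/(-½ + (½)*42025*194) = 943388/219 + 1264362/(-½ + 4076425) = 943388/219 + 1264362/(8152849/2) = 943388/219 + 1264362*(2/8152849) = 943388/219 + 2528724/8152849 = 7691853702968/1785473931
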